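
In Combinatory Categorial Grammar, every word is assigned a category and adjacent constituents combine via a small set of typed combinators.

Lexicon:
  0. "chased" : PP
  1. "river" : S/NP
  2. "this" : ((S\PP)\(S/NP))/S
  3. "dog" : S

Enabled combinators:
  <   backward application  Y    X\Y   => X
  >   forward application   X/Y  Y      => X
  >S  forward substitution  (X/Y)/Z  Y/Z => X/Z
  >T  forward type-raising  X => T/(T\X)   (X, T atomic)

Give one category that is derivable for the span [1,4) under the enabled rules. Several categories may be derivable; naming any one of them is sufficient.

[0,4] S   <
  [0,1] "chased" : PP
  [1,4] S\PP   <
    [1,2] "river" : S/NP
    [2,4] (S\PP)\(S/NP)   >
      [2,3] "this" : ((S\PP)\(S/NP))/S
      [3,4] "dog" : S

S\PP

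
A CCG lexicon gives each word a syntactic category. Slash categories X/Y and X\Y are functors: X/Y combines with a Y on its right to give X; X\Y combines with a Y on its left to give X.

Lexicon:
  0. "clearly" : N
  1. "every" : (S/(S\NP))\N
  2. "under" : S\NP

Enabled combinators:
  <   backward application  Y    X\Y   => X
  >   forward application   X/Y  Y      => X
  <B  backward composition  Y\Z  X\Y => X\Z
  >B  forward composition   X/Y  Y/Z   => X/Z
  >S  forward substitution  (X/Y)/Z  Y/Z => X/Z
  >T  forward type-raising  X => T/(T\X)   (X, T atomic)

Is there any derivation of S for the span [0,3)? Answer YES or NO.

[0,3] S   >
  [0,2] S/(S\NP)   <
    [0,1] "clearly" : N
    [1,2] "every" : (S/(S\NP))\N
  [2,3] "under" : S\NP

YES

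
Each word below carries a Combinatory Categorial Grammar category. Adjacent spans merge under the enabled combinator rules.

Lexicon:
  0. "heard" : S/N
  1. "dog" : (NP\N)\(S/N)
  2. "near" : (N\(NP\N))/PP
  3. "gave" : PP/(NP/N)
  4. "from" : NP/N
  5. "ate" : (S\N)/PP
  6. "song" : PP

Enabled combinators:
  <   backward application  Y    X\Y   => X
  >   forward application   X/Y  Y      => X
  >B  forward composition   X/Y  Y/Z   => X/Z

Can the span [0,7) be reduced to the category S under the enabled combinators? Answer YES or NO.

[0,7] S   <
  [0,5] N   <
    [0,2] NP\N   <
      [0,1] "heard" : S/N
      [1,2] "dog" : (NP\N)\(S/N)
    [2,5] N\(NP\N)   >
      [2,3] "near" : (N\(NP\N))/PP
      [3,5] PP   >
        [3,4] "gave" : PP/(NP/N)
        [4,5] "from" : NP/N
  [5,7] S\N   >
    [5,6] "ate" : (S\N)/PP
    [6,7] "song" : PP

YES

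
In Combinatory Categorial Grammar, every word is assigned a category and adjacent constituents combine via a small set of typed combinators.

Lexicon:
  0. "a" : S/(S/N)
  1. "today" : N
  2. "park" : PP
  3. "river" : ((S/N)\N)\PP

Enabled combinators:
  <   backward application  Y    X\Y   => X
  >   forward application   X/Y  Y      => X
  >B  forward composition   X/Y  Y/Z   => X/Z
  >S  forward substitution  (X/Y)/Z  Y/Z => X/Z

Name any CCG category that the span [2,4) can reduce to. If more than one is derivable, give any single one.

(S/N)\N

[0,4] S   >
  [0,1] "a" : S/(S/N)
  [1,4] S/N   <
    [1,2] "today" : N
    [2,4] (S/N)\N   <
      [2,3] "park" : PP
      [3,4] "river" : ((S/N)\N)\PP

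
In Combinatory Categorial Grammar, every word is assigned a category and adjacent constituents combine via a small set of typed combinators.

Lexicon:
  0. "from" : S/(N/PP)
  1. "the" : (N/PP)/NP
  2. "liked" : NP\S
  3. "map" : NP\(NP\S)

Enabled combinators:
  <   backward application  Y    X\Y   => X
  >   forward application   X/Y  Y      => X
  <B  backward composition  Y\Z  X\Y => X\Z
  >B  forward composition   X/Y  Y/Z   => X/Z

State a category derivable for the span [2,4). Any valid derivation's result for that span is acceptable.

[0,4] S   >
  [0,1] "from" : S/(N/PP)
  [1,4] N/PP   >
    [1,2] "the" : (N/PP)/NP
    [2,4] NP   <
      [2,3] "liked" : NP\S
      [3,4] "map" : NP\(NP\S)

NP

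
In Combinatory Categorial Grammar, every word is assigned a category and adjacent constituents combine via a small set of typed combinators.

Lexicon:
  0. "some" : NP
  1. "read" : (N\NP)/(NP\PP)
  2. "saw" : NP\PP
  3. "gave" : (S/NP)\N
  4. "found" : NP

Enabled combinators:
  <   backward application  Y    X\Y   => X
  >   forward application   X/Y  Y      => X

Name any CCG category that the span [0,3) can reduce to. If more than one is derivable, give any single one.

N

[0,5] S   >
  [0,4] S/NP   <
    [0,3] N   <
      [0,1] "some" : NP
      [1,3] N\NP   >
        [1,2] "read" : (N\NP)/(NP\PP)
        [2,3] "saw" : NP\PP
    [3,4] "gave" : (S/NP)\N
  [4,5] "found" : NP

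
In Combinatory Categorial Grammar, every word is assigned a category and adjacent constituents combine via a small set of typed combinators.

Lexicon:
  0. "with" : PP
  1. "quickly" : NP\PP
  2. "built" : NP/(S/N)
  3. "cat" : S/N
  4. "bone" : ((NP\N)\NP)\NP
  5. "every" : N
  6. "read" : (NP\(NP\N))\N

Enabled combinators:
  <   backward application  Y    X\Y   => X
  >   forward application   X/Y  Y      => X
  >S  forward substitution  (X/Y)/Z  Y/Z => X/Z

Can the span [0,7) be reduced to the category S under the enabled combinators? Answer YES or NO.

PP NP\PP NP/(S/N) S/N ((NP\N)\NP)\NP N (NP\(NP\N))\N
CKY chart[0,7] = {NP}; S ∉ chart

NO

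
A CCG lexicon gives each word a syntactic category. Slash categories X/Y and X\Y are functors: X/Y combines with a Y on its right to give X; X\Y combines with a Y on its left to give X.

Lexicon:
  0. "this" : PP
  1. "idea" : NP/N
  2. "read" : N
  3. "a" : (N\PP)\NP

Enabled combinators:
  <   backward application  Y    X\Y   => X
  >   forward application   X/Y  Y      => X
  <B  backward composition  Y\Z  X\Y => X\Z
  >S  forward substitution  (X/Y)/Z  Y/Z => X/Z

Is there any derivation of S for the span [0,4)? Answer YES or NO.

NO

PP NP/N N (N\PP)\NP
CKY chart[0,4] = {N}; S ∉ chart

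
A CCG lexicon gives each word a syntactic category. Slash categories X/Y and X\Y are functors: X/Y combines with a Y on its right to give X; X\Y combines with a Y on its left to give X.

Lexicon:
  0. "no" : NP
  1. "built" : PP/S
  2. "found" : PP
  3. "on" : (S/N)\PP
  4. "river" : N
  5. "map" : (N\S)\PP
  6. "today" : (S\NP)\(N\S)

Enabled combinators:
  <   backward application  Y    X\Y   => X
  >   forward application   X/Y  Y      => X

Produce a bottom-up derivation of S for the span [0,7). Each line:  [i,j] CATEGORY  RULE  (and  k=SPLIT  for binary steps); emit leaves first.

[0,7] S   <
  [0,1] "no" : NP
  [1,7] S\NP   <
    [1,6] N\S   <
      [1,5] PP   >
        [1,2] "built" : PP/S
        [2,5] S   >
          [2,4] S/N   <
            [2,3] "found" : PP
            [3,4] "on" : (S/N)\PP
          [4,5] "river" : N
      [5,6] "map" : (N\S)\PP
    [6,7] "today" : (S\NP)\(N\S)

[0,1] NP  lex  "no"
[1,2] PP/S  lex  "built"
[2,3] PP  lex  "found"
[3,4] (S/N)\PP  lex  "on"
[2,4] S/N  <  k=3
[4,5] N  lex  "river"
[2,5] S  >  k=4
[1,5] PP  >  k=2
[5,6] (N\S)\PP  lex  "map"
[1,6] N\S  <  k=5
[6,7] (S\NP)\(N\S)  lex  "today"
[1,7] S\NP  <  k=6
[0,7] S  <  k=1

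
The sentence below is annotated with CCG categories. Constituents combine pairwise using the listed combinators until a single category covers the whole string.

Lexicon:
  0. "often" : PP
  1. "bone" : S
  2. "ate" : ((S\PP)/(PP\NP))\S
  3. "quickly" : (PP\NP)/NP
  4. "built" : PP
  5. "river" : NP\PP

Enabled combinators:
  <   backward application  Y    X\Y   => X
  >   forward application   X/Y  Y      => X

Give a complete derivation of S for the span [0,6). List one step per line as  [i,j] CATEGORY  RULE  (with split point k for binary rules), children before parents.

[0,6] S   <
  [0,1] "often" : PP
  [1,6] S\PP   >
    [1,3] (S\PP)/(PP\NP)   <
      [1,2] "bone" : S
      [2,3] "ate" : ((S\PP)/(PP\NP))\S
    [3,6] PP\NP   >
      [3,4] "quickly" : (PP\NP)/NP
      [4,6] NP   <
        [4,5] "built" : PP
        [5,6] "river" : NP\PP

[0,1] PP  lex  "often"
[1,2] S  lex  "bone"
[2,3] ((S\PP)/(PP\NP))\S  lex  "ate"
[1,3] (S\PP)/(PP\NP)  <  k=2
[3,4] (PP\NP)/NP  lex  "quickly"
[4,5] PP  lex  "built"
[5,6] NP\PP  lex  "river"
[4,6] NP  <  k=5
[3,6] PP\NP  >  k=4
[1,6] S\PP  >  k=3
[0,6] S  <  k=1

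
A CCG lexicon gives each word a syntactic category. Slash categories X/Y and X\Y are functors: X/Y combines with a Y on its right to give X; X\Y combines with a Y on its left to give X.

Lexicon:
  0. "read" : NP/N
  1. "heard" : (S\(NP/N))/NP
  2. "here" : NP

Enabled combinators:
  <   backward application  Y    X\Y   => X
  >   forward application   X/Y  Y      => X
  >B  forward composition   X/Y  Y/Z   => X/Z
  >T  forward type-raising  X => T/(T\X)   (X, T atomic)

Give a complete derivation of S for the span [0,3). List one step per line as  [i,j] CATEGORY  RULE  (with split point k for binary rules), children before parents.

[0,1] NP/N  lex  "read"
[1,2] (S\(NP/N))/NP  lex  "heard"
[2,3] NP  lex  "here"
[1,3] S\(NP/N)  >  k=2
[0,3] S  <  k=1

[0,3] S   <
  [0,1] "read" : NP/N
  [1,3] S\(NP/N)   >
    [1,2] "heard" : (S\(NP/N))/NP
    [2,3] "here" : NP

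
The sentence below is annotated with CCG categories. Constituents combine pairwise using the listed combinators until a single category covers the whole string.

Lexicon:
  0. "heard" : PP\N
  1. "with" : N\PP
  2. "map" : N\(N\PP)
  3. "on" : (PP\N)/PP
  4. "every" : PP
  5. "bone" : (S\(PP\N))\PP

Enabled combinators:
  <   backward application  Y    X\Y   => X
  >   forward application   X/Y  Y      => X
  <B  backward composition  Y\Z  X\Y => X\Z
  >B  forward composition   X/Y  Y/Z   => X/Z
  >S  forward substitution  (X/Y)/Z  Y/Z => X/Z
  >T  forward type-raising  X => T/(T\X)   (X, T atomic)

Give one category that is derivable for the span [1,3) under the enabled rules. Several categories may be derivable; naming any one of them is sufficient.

[0,6] S   <
  [0,1] "heard" : PP\N
  [1,6] S\(PP\N)   <
    [1,5] PP   <
      [1,3] N   <
        [1,2] "with" : N\PP
        [2,3] "map" : N\(N\PP)
      [3,5] PP\N   >
        [3,4] "on" : (PP\N)/PP
        [4,5] "every" : PP
    [5,6] "bone" : (S\(PP\N))\PP

N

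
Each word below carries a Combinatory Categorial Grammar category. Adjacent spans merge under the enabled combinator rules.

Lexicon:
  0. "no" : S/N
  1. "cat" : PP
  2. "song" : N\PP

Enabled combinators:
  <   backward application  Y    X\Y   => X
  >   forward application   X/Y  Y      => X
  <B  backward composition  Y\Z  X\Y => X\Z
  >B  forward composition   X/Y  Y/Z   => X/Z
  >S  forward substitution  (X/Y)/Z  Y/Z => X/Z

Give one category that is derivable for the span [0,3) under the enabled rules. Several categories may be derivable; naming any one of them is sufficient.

S

[0,3] S   >
  [0,1] "no" : S/N
  [1,3] N   <
    [1,2] "cat" : PP
    [2,3] "song" : N\PP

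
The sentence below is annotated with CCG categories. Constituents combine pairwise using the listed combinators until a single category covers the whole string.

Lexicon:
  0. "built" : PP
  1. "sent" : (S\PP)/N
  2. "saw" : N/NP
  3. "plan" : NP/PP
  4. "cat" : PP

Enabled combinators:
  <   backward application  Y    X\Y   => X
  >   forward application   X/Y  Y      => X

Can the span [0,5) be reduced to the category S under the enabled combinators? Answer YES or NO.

YES

[0,5] S   <
  [0,1] "built" : PP
  [1,5] S\PP   >
    [1,2] "sent" : (S\PP)/N
    [2,5] N   >
      [2,3] "saw" : N/NP
      [3,5] NP   >
        [3,4] "plan" : NP/PP
        [4,5] "cat" : PP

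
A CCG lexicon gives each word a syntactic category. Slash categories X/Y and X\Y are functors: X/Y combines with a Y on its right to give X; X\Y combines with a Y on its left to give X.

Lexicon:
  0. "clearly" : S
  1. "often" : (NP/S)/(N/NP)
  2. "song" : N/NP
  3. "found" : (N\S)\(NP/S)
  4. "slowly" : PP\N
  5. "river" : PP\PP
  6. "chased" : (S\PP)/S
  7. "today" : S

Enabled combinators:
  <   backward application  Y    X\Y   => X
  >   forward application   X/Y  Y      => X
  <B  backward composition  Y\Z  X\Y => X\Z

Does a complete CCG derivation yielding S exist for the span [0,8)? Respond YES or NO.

YES

[0,8] S   <
  [0,6] PP   <
    [0,4] N   <
      [0,1] "clearly" : S
      [1,4] N\S   <
        [1,3] NP/S   >
          [1,2] "often" : (NP/S)/(N/NP)
          [2,3] "song" : N/NP
        [3,4] "found" : (N\S)\(NP/S)
    [4,6] PP\N   <B
      [4,5] "slowly" : PP\N
      [5,6] "river" : PP\PP
  [6,8] S\PP   >
    [6,7] "chased" : (S\PP)/S
    [7,8] "today" : S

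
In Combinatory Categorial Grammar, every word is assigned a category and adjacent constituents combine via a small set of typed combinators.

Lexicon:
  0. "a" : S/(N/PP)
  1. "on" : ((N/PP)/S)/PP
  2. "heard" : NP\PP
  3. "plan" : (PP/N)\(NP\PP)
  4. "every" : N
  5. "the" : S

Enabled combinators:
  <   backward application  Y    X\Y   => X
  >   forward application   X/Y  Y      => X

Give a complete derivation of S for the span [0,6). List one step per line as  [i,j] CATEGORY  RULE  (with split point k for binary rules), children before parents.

[0,6] S   >
  [0,1] "a" : S/(N/PP)
  [1,6] N/PP   >
    [1,5] (N/PP)/S   >
      [1,2] "on" : ((N/PP)/S)/PP
      [2,5] PP   >
        [2,4] PP/N   <
          [2,3] "heard" : NP\PP
          [3,4] "plan" : (PP/N)\(NP\PP)
        [4,5] "every" : N
    [5,6] "the" : S

[0,1] S/(N/PP)  lex  "a"
[1,2] ((N/PP)/S)/PP  lex  "on"
[2,3] NP\PP  lex  "heard"
[3,4] (PP/N)\(NP\PP)  lex  "plan"
[2,4] PP/N  <  k=3
[4,5] N  lex  "every"
[2,5] PP  >  k=4
[1,5] (N/PP)/S  >  k=2
[5,6] S  lex  "the"
[1,6] N/PP  >  k=5
[0,6] S  >  k=1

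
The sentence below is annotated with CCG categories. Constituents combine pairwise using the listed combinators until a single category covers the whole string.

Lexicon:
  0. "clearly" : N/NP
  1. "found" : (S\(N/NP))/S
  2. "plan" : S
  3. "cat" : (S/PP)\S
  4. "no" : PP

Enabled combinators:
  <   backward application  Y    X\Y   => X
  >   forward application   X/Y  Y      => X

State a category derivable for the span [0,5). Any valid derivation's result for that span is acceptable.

S

[0,5] S   <
  [0,1] "clearly" : N/NP
  [1,5] S\(N/NP)   >
    [1,2] "found" : (S\(N/NP))/S
    [2,5] S   >
      [2,4] S/PP   <
        [2,3] "plan" : S
        [3,4] "cat" : (S/PP)\S
      [4,5] "no" : PP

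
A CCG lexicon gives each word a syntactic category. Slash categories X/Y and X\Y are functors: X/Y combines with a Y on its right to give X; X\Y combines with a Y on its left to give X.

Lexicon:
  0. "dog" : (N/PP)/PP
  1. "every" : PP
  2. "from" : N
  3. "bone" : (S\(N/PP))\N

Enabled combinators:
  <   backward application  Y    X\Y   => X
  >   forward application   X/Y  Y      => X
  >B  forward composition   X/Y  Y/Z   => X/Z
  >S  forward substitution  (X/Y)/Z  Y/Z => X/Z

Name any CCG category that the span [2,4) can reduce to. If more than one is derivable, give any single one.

S\(N/PP)

[0,4] S   <
  [0,2] N/PP   >
    [0,1] "dog" : (N/PP)/PP
    [1,2] "every" : PP
  [2,4] S\(N/PP)   <
    [2,3] "from" : N
    [3,4] "bone" : (S\(N/PP))\N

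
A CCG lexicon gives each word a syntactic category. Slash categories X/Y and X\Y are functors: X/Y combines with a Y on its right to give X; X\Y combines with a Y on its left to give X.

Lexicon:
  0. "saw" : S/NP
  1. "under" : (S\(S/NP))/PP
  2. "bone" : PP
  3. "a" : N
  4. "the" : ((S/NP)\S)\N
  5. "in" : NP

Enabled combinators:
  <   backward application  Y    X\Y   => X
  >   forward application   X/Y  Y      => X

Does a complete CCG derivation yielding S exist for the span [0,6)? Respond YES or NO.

[0,6] S   >
  [0,5] S/NP   <
    [0,3] S   <
      [0,1] "saw" : S/NP
      [1,3] S\(S/NP)   >
        [1,2] "under" : (S\(S/NP))/PP
        [2,3] "bone" : PP
    [3,5] (S/NP)\S   <
      [3,4] "a" : N
      [4,5] "the" : ((S/NP)\S)\N
  [5,6] "in" : NP

YES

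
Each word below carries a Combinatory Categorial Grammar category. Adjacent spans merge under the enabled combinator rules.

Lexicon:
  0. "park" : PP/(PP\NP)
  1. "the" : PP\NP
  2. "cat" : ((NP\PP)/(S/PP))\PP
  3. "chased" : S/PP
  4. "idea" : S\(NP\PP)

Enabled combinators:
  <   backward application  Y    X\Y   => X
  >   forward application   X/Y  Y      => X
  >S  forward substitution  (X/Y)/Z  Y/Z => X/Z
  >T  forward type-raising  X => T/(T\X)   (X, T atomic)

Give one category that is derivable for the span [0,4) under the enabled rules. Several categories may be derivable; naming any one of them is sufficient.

NP\PP

[0,5] S   <
  [0,4] NP\PP   >
    [0,3] (NP\PP)/(S/PP)   <
      [0,2] PP   >
        [0,1] "park" : PP/(PP\NP)
        [1,2] "the" : PP\NP
      [2,3] "cat" : ((NP\PP)/(S/PP))\PP
    [3,4] "chased" : S/PP
  [4,5] "idea" : S\(NP\PP)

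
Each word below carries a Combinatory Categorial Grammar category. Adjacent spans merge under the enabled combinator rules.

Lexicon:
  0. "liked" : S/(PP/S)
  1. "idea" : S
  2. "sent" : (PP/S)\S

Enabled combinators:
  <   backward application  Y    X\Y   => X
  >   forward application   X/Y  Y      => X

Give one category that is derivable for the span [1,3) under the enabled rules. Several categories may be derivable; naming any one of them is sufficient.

PP/S

[0,3] S   >
  [0,1] "liked" : S/(PP/S)
  [1,3] PP/S   <
    [1,2] "idea" : S
    [2,3] "sent" : (PP/S)\S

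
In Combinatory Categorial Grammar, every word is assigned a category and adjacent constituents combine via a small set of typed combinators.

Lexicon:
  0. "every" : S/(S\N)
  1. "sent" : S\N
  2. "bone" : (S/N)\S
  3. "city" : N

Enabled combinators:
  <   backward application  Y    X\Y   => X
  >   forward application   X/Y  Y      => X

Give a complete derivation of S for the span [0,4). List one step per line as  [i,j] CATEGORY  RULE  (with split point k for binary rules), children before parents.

[0,1] S/(S\N)  lex  "every"
[1,2] S\N  lex  "sent"
[0,2] S  >  k=1
[2,3] (S/N)\S  lex  "bone"
[0,3] S/N  <  k=2
[3,4] N  lex  "city"
[0,4] S  >  k=3

[0,4] S   >
  [0,3] S/N   <
    [0,2] S   >
      [0,1] "every" : S/(S\N)
      [1,2] "sent" : S\N
    [2,3] "bone" : (S/N)\S
  [3,4] "city" : N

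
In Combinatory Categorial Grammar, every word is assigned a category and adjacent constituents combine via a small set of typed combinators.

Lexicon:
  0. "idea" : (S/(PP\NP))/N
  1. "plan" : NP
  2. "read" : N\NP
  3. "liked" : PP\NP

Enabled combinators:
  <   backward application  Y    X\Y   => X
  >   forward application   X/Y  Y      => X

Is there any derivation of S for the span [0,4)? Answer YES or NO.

YES

[0,4] S   >
  [0,3] S/(PP\NP)   >
    [0,1] "idea" : (S/(PP\NP))/N
    [1,3] N   <
      [1,2] "plan" : NP
      [2,3] "read" : N\NP
  [3,4] "liked" : PP\NP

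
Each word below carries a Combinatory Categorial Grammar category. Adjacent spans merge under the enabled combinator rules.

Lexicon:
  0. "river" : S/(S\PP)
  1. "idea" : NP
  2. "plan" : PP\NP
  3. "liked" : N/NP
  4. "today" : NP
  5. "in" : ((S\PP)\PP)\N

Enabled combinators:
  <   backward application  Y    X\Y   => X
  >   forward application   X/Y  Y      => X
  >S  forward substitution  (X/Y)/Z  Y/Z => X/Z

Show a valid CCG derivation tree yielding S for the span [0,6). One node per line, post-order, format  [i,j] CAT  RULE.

[0,6] S   >
  [0,1] "river" : S/(S\PP)
  [1,6] S\PP   <
    [1,3] PP   <
      [1,2] "idea" : NP
      [2,3] "plan" : PP\NP
    [3,6] (S\PP)\PP   <
      [3,5] N   >
        [3,4] "liked" : N/NP
        [4,5] "today" : NP
      [5,6] "in" : ((S\PP)\PP)\N

[0,1] S/(S\PP)  lex  "river"
[1,2] NP  lex  "idea"
[2,3] PP\NP  lex  "plan"
[1,3] PP  <  k=2
[3,4] N/NP  lex  "liked"
[4,5] NP  lex  "today"
[3,5] N  >  k=4
[5,6] ((S\PP)\PP)\N  lex  "in"
[3,6] (S\PP)\PP  <  k=5
[1,6] S\PP  <  k=3
[0,6] S  >  k=1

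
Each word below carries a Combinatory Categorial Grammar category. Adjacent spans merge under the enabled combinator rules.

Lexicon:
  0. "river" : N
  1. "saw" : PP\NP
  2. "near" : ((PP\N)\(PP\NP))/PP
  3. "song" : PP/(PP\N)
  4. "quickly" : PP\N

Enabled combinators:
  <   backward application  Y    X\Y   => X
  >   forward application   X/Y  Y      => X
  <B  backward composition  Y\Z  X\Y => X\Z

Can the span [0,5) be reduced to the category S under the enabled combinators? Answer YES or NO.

N PP\NP ((PP\N)\(PP\NP))/PP PP/(PP\N) PP\N
CKY chart[0,5] = {PP}; S ∉ chart

NO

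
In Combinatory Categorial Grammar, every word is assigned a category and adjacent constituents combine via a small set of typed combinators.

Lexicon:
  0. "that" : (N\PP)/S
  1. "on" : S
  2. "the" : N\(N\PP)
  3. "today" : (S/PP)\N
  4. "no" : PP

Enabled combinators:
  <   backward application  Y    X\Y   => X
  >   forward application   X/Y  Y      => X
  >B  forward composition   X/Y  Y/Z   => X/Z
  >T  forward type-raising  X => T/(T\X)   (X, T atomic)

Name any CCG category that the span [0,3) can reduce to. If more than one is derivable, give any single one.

[0,5] S   >
  [0,4] S/PP   <
    [0,3] N   <
      [0,2] N\PP   >
        [0,1] "that" : (N\PP)/S
        [1,2] "on" : S
      [2,3] "the" : N\(N\PP)
    [3,4] "today" : (S/PP)\N
  [4,5] "no" : PP

N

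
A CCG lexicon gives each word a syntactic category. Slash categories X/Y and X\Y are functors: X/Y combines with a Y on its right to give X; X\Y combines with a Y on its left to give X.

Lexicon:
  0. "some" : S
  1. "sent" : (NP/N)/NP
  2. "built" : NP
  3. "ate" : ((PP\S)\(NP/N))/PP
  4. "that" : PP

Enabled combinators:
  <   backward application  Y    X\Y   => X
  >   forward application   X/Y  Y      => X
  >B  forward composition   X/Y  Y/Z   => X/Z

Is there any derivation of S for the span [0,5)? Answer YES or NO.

NO

S (NP/N)/NP NP ((PP\S)\(NP/N))/PP PP
CKY chart[0,5] = {PP}; S ∉ chart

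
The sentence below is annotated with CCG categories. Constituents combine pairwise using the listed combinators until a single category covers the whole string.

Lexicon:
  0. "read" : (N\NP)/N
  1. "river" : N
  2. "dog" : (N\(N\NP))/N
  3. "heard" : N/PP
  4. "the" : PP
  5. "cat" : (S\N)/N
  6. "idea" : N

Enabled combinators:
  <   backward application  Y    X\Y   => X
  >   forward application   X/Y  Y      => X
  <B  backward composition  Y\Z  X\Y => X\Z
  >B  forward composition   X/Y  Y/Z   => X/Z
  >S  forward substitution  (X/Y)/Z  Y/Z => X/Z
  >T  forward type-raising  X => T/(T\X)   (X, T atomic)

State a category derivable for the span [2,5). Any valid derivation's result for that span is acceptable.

[0,7] S   <
  [0,5] N   <
    [0,2] N\NP   >
      [0,1] "read" : (N\NP)/N
      [1,2] "river" : N
    [2,5] N\(N\NP)   >
      [2,3] "dog" : (N\(N\NP))/N
      [3,5] N   >
        [3,4] "heard" : N/PP
        [4,5] "the" : PP
  [5,7] S\N   >
    [5,6] "cat" : (S\N)/N
    [6,7] "idea" : N

N\(N\NP)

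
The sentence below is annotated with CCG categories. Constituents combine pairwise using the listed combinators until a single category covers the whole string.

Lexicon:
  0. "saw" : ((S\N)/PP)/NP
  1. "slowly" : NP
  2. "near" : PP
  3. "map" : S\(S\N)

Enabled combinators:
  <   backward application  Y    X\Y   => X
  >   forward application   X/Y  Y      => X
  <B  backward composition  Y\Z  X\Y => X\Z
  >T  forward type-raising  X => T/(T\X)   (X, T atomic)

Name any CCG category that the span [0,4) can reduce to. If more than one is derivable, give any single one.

[0,4] S   <
  [0,3] S\N   >
    [0,2] (S\N)/PP   >
      [0,1] "saw" : ((S\N)/PP)/NP
      [1,2] "slowly" : NP
    [2,3] "near" : PP
  [3,4] "map" : S\(S\N)

S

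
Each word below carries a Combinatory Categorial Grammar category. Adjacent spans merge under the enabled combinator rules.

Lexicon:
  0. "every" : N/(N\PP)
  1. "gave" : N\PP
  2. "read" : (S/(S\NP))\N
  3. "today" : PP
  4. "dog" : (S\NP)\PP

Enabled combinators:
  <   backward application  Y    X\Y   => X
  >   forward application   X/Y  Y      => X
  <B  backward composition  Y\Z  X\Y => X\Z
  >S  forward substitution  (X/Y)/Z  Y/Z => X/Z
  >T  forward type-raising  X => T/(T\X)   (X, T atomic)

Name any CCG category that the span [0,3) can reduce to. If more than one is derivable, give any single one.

S/(S\NP)

[0,5] S   >
  [0,3] S/(S\NP)   <
    [0,2] N   >
      [0,1] "every" : N/(N\PP)
      [1,2] "gave" : N\PP
    [2,3] "read" : (S/(S\NP))\N
  [3,5] S\NP   <
    [3,4] "today" : PP
    [4,5] "dog" : (S\NP)\PP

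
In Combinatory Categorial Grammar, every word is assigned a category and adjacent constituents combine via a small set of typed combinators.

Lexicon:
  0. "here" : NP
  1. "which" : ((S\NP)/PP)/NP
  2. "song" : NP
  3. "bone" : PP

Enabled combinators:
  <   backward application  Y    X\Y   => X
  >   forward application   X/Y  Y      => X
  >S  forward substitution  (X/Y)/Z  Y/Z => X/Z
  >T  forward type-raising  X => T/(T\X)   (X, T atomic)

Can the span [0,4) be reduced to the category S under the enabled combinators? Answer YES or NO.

YES

[0,4] S   >
  [0,1] S/(S\NP)   >T
    [0,1] "here" : NP
  [1,4] S\NP   >
    [1,3] (S\NP)/PP   >
      [1,2] "which" : ((S\NP)/PP)/NP
      [2,3] "song" : NP
    [3,4] "bone" : PP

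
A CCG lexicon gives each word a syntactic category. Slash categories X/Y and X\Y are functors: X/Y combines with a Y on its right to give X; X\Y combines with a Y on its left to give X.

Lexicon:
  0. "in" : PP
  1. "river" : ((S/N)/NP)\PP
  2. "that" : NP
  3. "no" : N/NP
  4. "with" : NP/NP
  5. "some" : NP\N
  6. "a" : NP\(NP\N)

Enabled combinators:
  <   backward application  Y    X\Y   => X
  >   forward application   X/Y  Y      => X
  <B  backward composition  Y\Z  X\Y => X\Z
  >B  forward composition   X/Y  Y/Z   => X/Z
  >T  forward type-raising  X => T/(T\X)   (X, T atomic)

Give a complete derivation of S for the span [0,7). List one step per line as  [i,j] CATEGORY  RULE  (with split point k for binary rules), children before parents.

[0,1] PP  lex  "in"
[1,2] ((S/N)/NP)\PP  lex  "river"
[0,2] (S/N)/NP  <  k=1
[2,3] NP  lex  "that"
[0,3] S/N  >  k=2
[3,4] N/NP  lex  "no"
[4,5] NP/NP  lex  "with"
[3,5] N/NP  >B  k=4
[5,6] NP\N  lex  "some"
[6,7] NP\(NP\N)  lex  "a"
[5,7] NP  <  k=6
[3,7] N  >  k=5
[0,7] S  >  k=3

[0,7] S   >
  [0,3] S/N   >
    [0,2] (S/N)/NP   <
      [0,1] "in" : PP
      [1,2] "river" : ((S/N)/NP)\PP
    [2,3] "that" : NP
  [3,7] N   >
    [3,5] N/NP   >B
      [3,4] "no" : N/NP
      [4,5] "with" : NP/NP
    [5,7] NP   <
      [5,6] "some" : NP\N
      [6,7] "a" : NP\(NP\N)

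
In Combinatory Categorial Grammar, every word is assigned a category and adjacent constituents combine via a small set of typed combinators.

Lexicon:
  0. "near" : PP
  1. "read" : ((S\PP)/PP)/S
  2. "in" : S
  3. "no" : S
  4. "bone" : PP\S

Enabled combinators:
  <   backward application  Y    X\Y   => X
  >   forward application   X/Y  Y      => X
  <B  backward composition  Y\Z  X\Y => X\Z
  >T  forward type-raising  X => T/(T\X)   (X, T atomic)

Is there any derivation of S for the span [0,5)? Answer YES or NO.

[0,5] S   <
  [0,1] "near" : PP
  [1,5] S\PP   >
    [1,3] (S\PP)/PP   >
      [1,2] "read" : ((S\PP)/PP)/S
      [2,3] "in" : S
    [3,5] PP   >
      [3,4] PP/(PP\S)   >T
        [3,4] "no" : S
      [4,5] "bone" : PP\S

YES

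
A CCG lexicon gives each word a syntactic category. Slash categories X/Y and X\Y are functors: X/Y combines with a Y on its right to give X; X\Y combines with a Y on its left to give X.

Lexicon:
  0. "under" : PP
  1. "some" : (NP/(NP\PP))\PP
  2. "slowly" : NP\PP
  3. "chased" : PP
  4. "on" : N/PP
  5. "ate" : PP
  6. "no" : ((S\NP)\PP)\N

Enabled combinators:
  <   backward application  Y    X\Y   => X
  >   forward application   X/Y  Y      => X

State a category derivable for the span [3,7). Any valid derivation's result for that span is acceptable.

S\NP

[0,7] S   <
  [0,3] NP   >
    [0,2] NP/(NP\PP)   <
      [0,1] "under" : PP
      [1,2] "some" : (NP/(NP\PP))\PP
    [2,3] "slowly" : NP\PP
  [3,7] S\NP   <
    [3,4] "chased" : PP
    [4,7] (S\NP)\PP   <
      [4,6] N   >
        [4,5] "on" : N/PP
        [5,6] "ate" : PP
      [6,7] "no" : ((S\NP)\PP)\N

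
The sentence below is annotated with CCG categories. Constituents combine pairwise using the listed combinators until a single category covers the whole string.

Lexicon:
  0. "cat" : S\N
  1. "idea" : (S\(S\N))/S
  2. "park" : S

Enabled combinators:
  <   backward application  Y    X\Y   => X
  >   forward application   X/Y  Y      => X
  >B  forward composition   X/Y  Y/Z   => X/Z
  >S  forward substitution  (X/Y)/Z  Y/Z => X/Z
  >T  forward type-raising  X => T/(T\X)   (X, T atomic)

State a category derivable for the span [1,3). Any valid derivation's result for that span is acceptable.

[0,3] S   <
  [0,1] "cat" : S\N
  [1,3] S\(S\N)   >
    [1,2] "idea" : (S\(S\N))/S
    [2,3] "park" : S

S\(S\N)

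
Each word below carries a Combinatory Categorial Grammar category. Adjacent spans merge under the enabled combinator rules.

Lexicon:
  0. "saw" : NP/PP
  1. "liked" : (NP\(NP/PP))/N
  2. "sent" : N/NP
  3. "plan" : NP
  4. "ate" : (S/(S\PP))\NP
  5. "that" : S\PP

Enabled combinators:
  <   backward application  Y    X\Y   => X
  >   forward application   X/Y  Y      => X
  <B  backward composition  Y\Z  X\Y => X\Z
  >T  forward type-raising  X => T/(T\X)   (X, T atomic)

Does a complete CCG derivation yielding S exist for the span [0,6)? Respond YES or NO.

YES

[0,6] S   >
  [0,5] S/(S\PP)   <
    [0,4] NP   <
      [0,1] "saw" : NP/PP
      [1,4] NP\(NP/PP)   >
        [1,2] "liked" : (NP\(NP/PP))/N
        [2,4] N   >
          [2,3] "sent" : N/NP
          [3,4] "plan" : NP
    [4,5] "ate" : (S/(S\PP))\NP
  [5,6] "that" : S\PP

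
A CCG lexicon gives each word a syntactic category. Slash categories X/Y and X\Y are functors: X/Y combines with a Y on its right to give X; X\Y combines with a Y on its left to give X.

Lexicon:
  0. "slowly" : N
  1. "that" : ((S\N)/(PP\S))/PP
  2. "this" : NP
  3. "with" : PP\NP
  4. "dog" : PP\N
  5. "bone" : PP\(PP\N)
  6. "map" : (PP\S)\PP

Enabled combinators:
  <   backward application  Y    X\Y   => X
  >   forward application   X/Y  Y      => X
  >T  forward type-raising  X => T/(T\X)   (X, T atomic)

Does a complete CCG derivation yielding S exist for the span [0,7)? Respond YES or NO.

[0,7] S   >
  [0,1] S/(S\N)   >T
    [0,1] "slowly" : N
  [1,7] S\N   >
    [1,4] (S\N)/(PP\S)   >
      [1,2] "that" : ((S\N)/(PP\S))/PP
      [2,4] PP   <
        [2,3] "this" : NP
        [3,4] "with" : PP\NP
    [4,7] PP\S   <
      [4,6] PP   <
        [4,5] "dog" : PP\N
        [5,6] "bone" : PP\(PP\N)
      [6,7] "map" : (PP\S)\PP

YES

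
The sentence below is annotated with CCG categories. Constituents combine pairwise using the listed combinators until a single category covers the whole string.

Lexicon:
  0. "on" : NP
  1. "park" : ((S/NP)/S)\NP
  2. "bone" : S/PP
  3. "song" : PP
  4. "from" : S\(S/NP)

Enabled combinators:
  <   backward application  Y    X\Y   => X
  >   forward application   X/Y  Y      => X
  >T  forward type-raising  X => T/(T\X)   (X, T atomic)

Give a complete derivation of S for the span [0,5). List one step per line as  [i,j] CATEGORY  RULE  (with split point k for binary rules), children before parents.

[0,5] S   <
  [0,4] S/NP   >
    [0,2] (S/NP)/S   <
      [0,1] "on" : NP
      [1,2] "park" : ((S/NP)/S)\NP
    [2,4] S   >
      [2,3] "bone" : S/PP
      [3,4] "song" : PP
  [4,5] "from" : S\(S/NP)

[0,1] NP  lex  "on"
[1,2] ((S/NP)/S)\NP  lex  "park"
[0,2] (S/NP)/S  <  k=1
[2,3] S/PP  lex  "bone"
[3,4] PP  lex  "song"
[2,4] S  >  k=3
[0,4] S/NP  >  k=2
[4,5] S\(S/NP)  lex  "from"
[0,5] S  <  k=4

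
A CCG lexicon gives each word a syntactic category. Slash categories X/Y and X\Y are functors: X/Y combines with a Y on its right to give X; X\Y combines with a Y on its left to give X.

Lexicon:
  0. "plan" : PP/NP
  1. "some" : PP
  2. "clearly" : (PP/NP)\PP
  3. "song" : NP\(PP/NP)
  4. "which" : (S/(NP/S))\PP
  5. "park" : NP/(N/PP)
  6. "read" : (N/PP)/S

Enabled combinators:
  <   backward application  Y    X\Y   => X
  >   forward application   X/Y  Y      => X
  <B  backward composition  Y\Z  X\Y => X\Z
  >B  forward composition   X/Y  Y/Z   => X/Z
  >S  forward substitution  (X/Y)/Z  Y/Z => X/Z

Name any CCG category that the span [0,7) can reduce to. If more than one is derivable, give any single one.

[0,7] S   >
  [0,5] S/(NP/S)   <
    [0,4] PP   >
      [0,1] "plan" : PP/NP
      [1,4] NP   <
        [1,3] PP/NP   <
          [1,2] "some" : PP
          [2,3] "clearly" : (PP/NP)\PP
        [3,4] "song" : NP\(PP/NP)
    [4,5] "which" : (S/(NP/S))\PP
  [5,7] NP/S   >B
    [5,6] "park" : NP/(N/PP)
    [6,7] "read" : (N/PP)/S

S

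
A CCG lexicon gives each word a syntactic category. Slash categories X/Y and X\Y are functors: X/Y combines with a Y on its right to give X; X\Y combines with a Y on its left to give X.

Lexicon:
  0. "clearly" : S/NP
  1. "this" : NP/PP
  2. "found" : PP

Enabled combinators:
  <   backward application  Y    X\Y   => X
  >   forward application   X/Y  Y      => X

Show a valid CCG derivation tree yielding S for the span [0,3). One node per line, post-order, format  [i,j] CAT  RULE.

[0,3] S   >
  [0,1] "clearly" : S/NP
  [1,3] NP   >
    [1,2] "this" : NP/PP
    [2,3] "found" : PP

[0,1] S/NP  lex  "clearly"
[1,2] NP/PP  lex  "this"
[2,3] PP  lex  "found"
[1,3] NP  >  k=2
[0,3] S  >  k=1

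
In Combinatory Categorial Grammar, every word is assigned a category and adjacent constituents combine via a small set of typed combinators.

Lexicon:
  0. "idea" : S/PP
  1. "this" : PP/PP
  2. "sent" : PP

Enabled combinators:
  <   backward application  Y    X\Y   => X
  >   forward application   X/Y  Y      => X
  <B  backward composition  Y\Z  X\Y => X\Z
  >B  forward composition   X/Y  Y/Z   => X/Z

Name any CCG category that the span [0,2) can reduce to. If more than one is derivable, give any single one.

[0,3] S   >
  [0,2] S/PP   >B
    [0,1] "idea" : S/PP
    [1,2] "this" : PP/PP
  [2,3] "sent" : PP

S/PP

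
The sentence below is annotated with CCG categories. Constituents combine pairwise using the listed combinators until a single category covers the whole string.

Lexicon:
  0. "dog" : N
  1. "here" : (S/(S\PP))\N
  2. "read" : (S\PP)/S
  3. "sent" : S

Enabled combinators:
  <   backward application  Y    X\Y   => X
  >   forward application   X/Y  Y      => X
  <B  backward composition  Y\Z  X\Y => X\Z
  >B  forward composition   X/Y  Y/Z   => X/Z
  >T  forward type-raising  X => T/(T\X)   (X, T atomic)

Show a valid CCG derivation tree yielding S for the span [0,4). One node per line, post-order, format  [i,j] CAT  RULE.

[0,1] N  lex  "dog"
[1,2] (S/(S\PP))\N  lex  "here"
[0,2] S/(S\PP)  <  k=1
[2,3] (S\PP)/S  lex  "read"
[3,4] S  lex  "sent"
[2,4] S\PP  >  k=3
[0,4] S  >  k=2

[0,4] S   >
  [0,2] S/(S\PP)   <
    [0,1] "dog" : N
    [1,2] "here" : (S/(S\PP))\N
  [2,4] S\PP   >
    [2,3] "read" : (S\PP)/S
    [3,4] "sent" : S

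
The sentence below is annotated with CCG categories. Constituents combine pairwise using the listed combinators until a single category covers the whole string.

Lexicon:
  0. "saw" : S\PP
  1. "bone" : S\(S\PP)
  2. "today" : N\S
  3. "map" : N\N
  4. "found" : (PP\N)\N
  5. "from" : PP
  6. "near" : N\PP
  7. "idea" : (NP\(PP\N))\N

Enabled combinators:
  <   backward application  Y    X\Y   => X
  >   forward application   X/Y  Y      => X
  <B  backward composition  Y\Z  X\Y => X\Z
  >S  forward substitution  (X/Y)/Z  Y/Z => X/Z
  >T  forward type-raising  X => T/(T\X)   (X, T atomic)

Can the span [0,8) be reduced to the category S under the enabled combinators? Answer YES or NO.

NO

S\PP S\(S\PP) N\S N\N (PP\N)\N PP N\PP (NP\(PP\N))\N
CKY chart[0,8] = {N/(N\NP), NP, NP/(NP\NP), PP/(PP\NP), S/(S\NP)}; S ∉ chart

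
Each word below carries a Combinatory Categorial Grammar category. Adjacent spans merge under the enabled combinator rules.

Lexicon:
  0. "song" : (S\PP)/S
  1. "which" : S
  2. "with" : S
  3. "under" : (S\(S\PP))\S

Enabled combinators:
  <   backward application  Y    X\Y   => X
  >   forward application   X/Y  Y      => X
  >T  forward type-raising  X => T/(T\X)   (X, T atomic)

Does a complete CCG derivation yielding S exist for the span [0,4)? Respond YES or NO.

YES

[0,4] S   <
  [0,2] S\PP   >
    [0,1] "song" : (S\PP)/S
    [1,2] "which" : S
  [2,4] S\(S\PP)   <
    [2,3] "with" : S
    [3,4] "under" : (S\(S\PP))\S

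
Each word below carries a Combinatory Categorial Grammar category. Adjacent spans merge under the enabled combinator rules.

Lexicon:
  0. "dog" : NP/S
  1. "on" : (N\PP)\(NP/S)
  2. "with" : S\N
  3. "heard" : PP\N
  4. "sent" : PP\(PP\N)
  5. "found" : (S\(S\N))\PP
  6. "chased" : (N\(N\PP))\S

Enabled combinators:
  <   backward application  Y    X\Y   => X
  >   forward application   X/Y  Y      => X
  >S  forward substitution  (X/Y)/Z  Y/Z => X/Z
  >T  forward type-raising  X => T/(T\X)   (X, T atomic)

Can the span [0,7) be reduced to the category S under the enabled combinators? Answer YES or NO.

NP/S (N\PP)\(NP/S) S\N PP\N PP\(PP\N) (S\(S\N))\PP (N\(N\PP))\S
CKY chart[0,7] = {N, N/(N\N), NP/(NP\N), PP/(PP\N), S/(S\N)}; S ∉ chart

NO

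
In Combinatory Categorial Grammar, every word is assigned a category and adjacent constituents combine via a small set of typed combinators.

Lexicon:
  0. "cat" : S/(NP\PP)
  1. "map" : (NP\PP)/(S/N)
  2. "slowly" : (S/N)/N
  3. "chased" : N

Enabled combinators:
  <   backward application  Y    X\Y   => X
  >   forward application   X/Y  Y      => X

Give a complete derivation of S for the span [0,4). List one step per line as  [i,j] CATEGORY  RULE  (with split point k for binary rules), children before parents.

[0,4] S   >
  [0,1] "cat" : S/(NP\PP)
  [1,4] NP\PP   >
    [1,2] "map" : (NP\PP)/(S/N)
    [2,4] S/N   >
      [2,3] "slowly" : (S/N)/N
      [3,4] "chased" : N

[0,1] S/(NP\PP)  lex  "cat"
[1,2] (NP\PP)/(S/N)  lex  "map"
[2,3] (S/N)/N  lex  "slowly"
[3,4] N  lex  "chased"
[2,4] S/N  >  k=3
[1,4] NP\PP  >  k=2
[0,4] S  >  k=1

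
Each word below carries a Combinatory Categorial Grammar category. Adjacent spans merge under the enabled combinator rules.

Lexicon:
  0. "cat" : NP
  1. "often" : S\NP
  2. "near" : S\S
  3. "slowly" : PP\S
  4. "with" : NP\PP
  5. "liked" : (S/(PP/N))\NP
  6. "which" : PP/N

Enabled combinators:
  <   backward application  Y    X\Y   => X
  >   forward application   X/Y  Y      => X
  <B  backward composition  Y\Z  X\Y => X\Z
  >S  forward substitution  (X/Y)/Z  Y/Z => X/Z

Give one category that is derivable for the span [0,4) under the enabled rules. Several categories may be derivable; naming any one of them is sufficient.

PP

[0,7] S   >
  [0,6] S/(PP/N)   <
    [0,5] NP   <
      [0,4] PP   <
        [0,3] S   <
          [0,1] "cat" : NP
          [1,3] S\NP   <B
            [1,2] "often" : S\NP
            [2,3] "near" : S\S
        [3,4] "slowly" : PP\S
      [4,5] "with" : NP\PP
    [5,6] "liked" : (S/(PP/N))\NP
  [6,7] "which" : PP/N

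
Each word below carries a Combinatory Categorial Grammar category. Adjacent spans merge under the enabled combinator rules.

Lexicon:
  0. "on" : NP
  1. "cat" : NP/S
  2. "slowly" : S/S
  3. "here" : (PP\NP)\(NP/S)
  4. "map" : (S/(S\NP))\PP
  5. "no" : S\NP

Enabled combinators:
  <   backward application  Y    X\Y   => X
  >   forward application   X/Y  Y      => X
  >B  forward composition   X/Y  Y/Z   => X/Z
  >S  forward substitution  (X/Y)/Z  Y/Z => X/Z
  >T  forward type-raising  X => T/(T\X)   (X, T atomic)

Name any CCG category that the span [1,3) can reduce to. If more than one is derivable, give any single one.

NP/S

[0,6] S   >
  [0,5] S/(S\NP)   <
    [0,4] PP   >
      [0,1] PP/(PP\NP)   >T
        [0,1] "on" : NP
      [1,4] PP\NP   <
        [1,3] NP/S   >B
          [1,2] "cat" : NP/S
          [2,3] "slowly" : S/S
        [3,4] "here" : (PP\NP)\(NP/S)
    [4,5] "map" : (S/(S\NP))\PP
  [5,6] "no" : S\NP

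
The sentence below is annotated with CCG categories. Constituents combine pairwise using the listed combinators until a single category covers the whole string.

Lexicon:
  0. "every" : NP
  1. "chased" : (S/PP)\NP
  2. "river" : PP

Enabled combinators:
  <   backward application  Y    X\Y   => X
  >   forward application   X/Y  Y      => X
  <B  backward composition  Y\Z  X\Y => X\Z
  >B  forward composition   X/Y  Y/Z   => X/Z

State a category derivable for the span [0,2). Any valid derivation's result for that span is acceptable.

S/PP

[0,3] S   >
  [0,2] S/PP   <
    [0,1] "every" : NP
    [1,2] "chased" : (S/PP)\NP
  [2,3] "river" : PP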